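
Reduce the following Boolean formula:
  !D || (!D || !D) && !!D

!D || (!D || !D) && !!D
= !D || !D && !!D   — idempotence
= !D || !D && D   — double negation
= !D   — complement / identity

!D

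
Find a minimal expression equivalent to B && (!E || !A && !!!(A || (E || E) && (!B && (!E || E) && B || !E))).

B && (!E || !A)

B && (!E || !A && !!!(A || (E || E) && (!B && (!E || E) && B || !E)))
= B && (!E || !A && !!!(A || (E || E) && (!B && B || !E)))
= B && (!E || !A && !!!(A || (E || E) && !E))
= B && (!E || !A && !(A || (E || E) && !E))
= B && (!E || !A && !(A || E && !E))
= B && (!E || !A && !A)
= B && (!E || !A)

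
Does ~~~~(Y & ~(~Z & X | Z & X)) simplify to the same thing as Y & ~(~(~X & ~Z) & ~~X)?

E1: ~~~~(Y & ~(~Z & X | Z & X))
    = ~~~~(Y & ~X)
    = ~~(Y & ~X)
    = Y & ~X
E2: Y & ~(~(~X & ~Z) & ~~X)
    = Y & (~X & ~Z | ~X)
    = Y & ~X
Both reduce to Y & ~X, so they are equivalent.

Yes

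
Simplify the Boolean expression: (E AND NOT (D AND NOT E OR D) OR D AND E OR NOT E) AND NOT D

(E AND NOT (D AND NOT E OR D) OR D AND E OR NOT E) AND NOT D
= (E AND NOT D OR D AND E OR NOT E) AND NOT D   (absorption)
= (E OR NOT E) AND NOT D   (distribution)
= NOT D   (complement / identity)

NOT D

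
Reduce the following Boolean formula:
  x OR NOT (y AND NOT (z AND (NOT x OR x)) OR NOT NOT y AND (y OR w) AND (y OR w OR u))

x OR NOT y

x OR NOT (y AND NOT (z AND (NOT x OR x)) OR NOT NOT y AND (y OR w) AND (y OR w OR u))
= x OR NOT (y AND NOT (z AND (NOT x OR x)) OR NOT NOT y AND (y OR w))   — absorption
= x OR NOT (y AND NOT z OR NOT NOT y AND (y OR w))   — complement / identity
= x OR NOT (y AND NOT z OR y AND (y OR w))   — double negation
= x OR NOT (y AND NOT z OR y)   — absorption
= x OR NOT y   — absorption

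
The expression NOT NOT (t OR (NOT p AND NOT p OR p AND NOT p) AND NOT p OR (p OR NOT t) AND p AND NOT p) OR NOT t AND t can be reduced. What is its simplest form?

t OR NOT p

NOT NOT (t OR (NOT p AND NOT p OR p AND NOT p) AND NOT p OR (p OR NOT t) AND p AND NOT p) OR NOT t AND t
= NOT NOT (t OR NOT p AND NOT p OR (p OR NOT t) AND p AND NOT p) OR NOT t AND t   — distribution
= NOT NOT (t OR NOT p AND NOT p OR (p OR NOT t) AND p AND NOT p)   — complement / identity
= NOT NOT (t OR NOT p AND NOT p OR p AND NOT p)   — absorption
= t OR NOT p AND NOT p OR p AND NOT p   — double negation
= t OR NOT p   — distribution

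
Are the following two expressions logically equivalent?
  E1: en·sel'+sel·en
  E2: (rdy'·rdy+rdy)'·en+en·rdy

Yes

E1: en·sel'+sel·en
    = en   (distribution)
E2: (rdy'·rdy+rdy)'·en+en·rdy
    = rdy'·en+en·rdy   (complement / identity)
    = en   (distribution)
Both reduce to en, so they are equivalent.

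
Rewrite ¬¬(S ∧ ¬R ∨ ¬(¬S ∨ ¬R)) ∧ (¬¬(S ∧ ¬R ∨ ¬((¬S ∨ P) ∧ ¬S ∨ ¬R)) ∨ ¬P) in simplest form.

¬¬(S ∧ ¬R ∨ ¬(¬S ∨ ¬R)) ∧ (¬¬(S ∧ ¬R ∨ ¬((¬S ∨ P) ∧ ¬S ∨ ¬R)) ∨ ¬P)
= ¬¬(S ∧ ¬R ∨ ¬(¬S ∨ ¬R)) ∧ (¬¬(S ∧ ¬R ∨ ¬(¬S ∨ ¬R)) ∨ ¬P)
= ¬¬(S ∧ ¬R ∨ ¬(¬S ∨ ¬R))
= ¬¬(S ∧ ¬R ∨ S ∧ R)
= ¬¬S
= S

S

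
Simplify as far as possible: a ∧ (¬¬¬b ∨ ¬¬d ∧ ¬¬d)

a ∧ (¬b ∨ d)

a ∧ (¬¬¬b ∨ ¬¬d ∧ ¬¬d)
= a ∧ (¬¬¬b ∨ ¬¬d)
= a ∧ (¬b ∨ ¬¬d)
= a ∧ (¬b ∨ d)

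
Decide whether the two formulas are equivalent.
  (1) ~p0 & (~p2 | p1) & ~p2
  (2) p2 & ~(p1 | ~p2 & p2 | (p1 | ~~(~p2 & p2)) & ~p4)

No

E1: ~p0 & (~p2 | p1) & ~p2
    = ~p0 & ~p2   — absorption
E2: p2 & ~(p1 | ~p2 & p2 | (p1 | ~~(~p2 & p2)) & ~p4)
    = p2 & ~(p1 | ~p2 & p2 | (p1 | ~p2 & p2) & ~p4)   — double negation
    = p2 & ~(p1 | ~p2 & p2)   — absorption
    = p2 & ~p1   — complement / identity
These differ: at p0=0, p1=0, p2=0, p4=1, E1 = 1 but E2 = 0.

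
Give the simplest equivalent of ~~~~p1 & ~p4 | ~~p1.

p1

~~~~p1 & ~p4 | ~~p1
= ~~p1 & ~p4 | ~~p1   [double negation]
= ~~p1   [absorption]
= p1   [double negation]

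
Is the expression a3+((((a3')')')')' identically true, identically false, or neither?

a3+((((a3')')')')'
= a3+((a3')')'   — double negation
= a3+a3'   — double negation
= 1   — complement

identically true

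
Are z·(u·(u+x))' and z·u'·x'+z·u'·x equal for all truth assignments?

E1: z·(u·(u+x))'
    = z·u'   — absorption
E2: z·u'·x'+z·u'·x
    = z·u'   — distribution
Both reduce to z·u', so they are equivalent.

Yes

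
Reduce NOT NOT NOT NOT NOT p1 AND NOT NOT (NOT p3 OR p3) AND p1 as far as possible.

FALSE

NOT NOT NOT NOT NOT p1 AND NOT NOT (NOT p3 OR p3) AND p1
= NOT NOT NOT p1 AND NOT NOT (NOT p3 OR p3) AND p1   — double negation
= NOT p1 AND NOT NOT (NOT p3 OR p3) AND p1   — double negation
= NOT p1 AND (NOT p3 OR p3) AND p1   — double negation
= NOT p1 AND p1   — complement / identity
= FALSE   — complement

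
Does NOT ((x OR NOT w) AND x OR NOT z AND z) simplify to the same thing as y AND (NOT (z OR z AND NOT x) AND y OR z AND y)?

E1: NOT ((x OR NOT w) AND x OR NOT z AND z)
    = NOT ((x OR NOT w) AND x)   (complement / identity)
    = NOT x   (absorption)
E2: y AND (NOT (z OR z AND NOT x) AND y OR z AND y)
    = y AND (NOT z AND y OR z AND y)   (absorption)
    = y AND y   (distribution)
    = y   (idempotence)
These differ: at w=1, x=0, y=0, z=0, E1 = 1 but E2 = 0.

No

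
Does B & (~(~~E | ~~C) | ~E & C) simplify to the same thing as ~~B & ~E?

E1: B & (~(~~E | ~~C) | ~E & C)
    = B & (~E & ~C | ~E & C)   [De Morgan]
    = B & ~E   [distribution]
E2: ~~B & ~E
    = B & ~E   [double negation]
Both reduce to B & ~E, so they are equivalent.

Yes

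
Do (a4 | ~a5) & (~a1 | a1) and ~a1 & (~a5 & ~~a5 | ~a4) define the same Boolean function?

E1: (a4 | ~a5) & (~a1 | a1)
    = a4 | ~a5   [complement / identity]
E2: ~a1 & (~a5 & ~~a5 | ~a4)
    = ~a1 & (~a5 & a5 | ~a4)   [double negation]
    = ~a1 & ~a4   [complement / identity]
These differ: at a1=1, a4=0, a5=0, E1 = 1 but E2 = 0.

No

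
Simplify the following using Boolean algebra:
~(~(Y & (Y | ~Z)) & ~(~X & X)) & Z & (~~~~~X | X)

Y & Z

~(~(Y & (Y | ~Z)) & ~(~X & X)) & Z & (~~~~~X | X)
= (Y & (Y | ~Z) | ~X & X) & Z & (~~~~~X | X)   (De Morgan)
= (Y | ~X & X) & Z & (~~~~~X | X)   (absorption)
= (Y | ~X & X) & Z & (~~~X | X)   (double negation)
= (Y | ~X & X) & Z & (~X | X)   (double negation)
= Y & Z & (~X | X)   (complement / identity)
= Y & Z   (complement / identity)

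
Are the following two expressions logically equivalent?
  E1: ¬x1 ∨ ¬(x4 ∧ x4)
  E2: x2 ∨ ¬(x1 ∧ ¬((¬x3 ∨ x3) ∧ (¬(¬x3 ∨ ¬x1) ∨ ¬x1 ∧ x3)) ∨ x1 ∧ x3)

No

E1: ¬x1 ∨ ¬(x4 ∧ x4)
    = ¬x1 ∨ ¬x4   (idempotence)
E2: x2 ∨ ¬(x1 ∧ ¬((¬x3 ∨ x3) ∧ (¬(¬x3 ∨ ¬x1) ∨ ¬x1 ∧ x3)) ∨ x1 ∧ x3)
    = x2 ∨ ¬(x1 ∧ ¬(¬(¬x3 ∨ ¬x1) ∨ ¬x1 ∧ x3) ∨ x1 ∧ x3)   (complement / identity)
    = x2 ∨ ¬(x1 ∧ ¬(x3 ∧ x1 ∨ ¬x1 ∧ x3) ∨ x1 ∧ x3)   (De Morgan)
    = x2 ∨ ¬(x1 ∧ ¬x3 ∨ x1 ∧ x3)   (distribution)
    = x2 ∨ ¬x1   (distribution)
These differ: at x1=1, x2=1, x3=0, x4=1, E1 = 0 but E2 = 1.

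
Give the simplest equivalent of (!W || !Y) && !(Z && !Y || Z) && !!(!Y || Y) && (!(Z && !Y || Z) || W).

(!W || !Y) && !Z

(!W || !Y) && !(Z && !Y || Z) && !!(!Y || Y) && (!(Z && !Y || Z) || W)
= (!W || !Y) && !(Z && !Y || Z) && (!Y || Y) && (!(Z && !Y || Z) || W)   (double negation)
= (!W || !Y) && !(Z && !Y || Z) && (!(Z && !Y || Z) || W)   (complement / identity)
= (!W || !Y) && !(Z && !Y || Z)   (absorption)
= (!W || !Y) && !Z   (absorption)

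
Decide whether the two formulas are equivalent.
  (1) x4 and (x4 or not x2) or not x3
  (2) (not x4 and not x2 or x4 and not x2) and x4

No

E1: x4 and (x4 or not x2) or not x3
    = x4 or not x3   (absorption)
E2: (not x4 and not x2 or x4 and not x2) and x4
    = not x2 and x4   (distribution)
These differ: at x2=1, x3=0, x4=0, E1 = 1 but E2 = 0.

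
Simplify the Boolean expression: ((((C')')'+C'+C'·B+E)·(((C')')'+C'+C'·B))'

((((C')')'+C'+C'·B+E)·(((C')')'+C'+C'·B))'
= (((C')')'+C'+C'·B)'   — absorption
= (((C')')'+C')'   — absorption
= (C'+C')'   — double negation
= C·C   — De Morgan
= C   — idempotence

C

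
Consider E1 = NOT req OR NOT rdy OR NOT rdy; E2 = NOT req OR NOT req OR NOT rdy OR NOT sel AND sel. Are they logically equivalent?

Yes

E1: NOT req OR NOT rdy OR NOT rdy
    = NOT req OR NOT rdy   — idempotence
E2: NOT req OR NOT req OR NOT rdy OR NOT sel AND sel
    = NOT req OR NOT req OR NOT rdy   — complement / identity
    = NOT req OR NOT rdy   — idempotence
Both reduce to NOT req OR NOT rdy, so they are equivalent.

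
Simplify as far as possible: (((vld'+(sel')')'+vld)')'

(((vld'+(sel')')'+vld)')'
= ((vld·sel'+vld)')'   [De Morgan]
= (vld')'   [absorption]
= vld   [double negation]

vld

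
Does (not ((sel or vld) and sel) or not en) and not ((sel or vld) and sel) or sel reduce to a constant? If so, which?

yes, True

(not ((sel or vld) and sel) or not en) and not ((sel or vld) and sel) or sel
= not ((sel or vld) and sel) or sel   (absorption)
= not sel or sel   (absorption)
= True   (complement)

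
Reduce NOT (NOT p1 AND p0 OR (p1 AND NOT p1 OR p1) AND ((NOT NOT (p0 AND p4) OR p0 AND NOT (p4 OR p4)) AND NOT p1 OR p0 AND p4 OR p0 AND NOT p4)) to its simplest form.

NOT (NOT p1 AND p0 OR (p1 AND NOT p1 OR p1) AND ((NOT NOT (p0 AND p4) OR p0 AND NOT (p4 OR p4)) AND NOT p1 OR p0 AND p4 OR p0 AND NOT p4))
= NOT (NOT p1 AND p0 OR (p1 AND NOT p1 OR p1) AND ((NOT NOT (p0 AND p4) OR p0 AND NOT p4) AND NOT p1 OR p0 AND p4 OR p0 AND NOT p4))   [idempotence]
= NOT (NOT p1 AND p0 OR (p1 AND NOT p1 OR p1) AND ((p0 AND p4 OR p0 AND NOT p4) AND NOT p1 OR p0 AND p4 OR p0 AND NOT p4))   [double negation]
= NOT (NOT p1 AND p0 OR (p1 AND NOT p1 OR p1) AND (p0 AND p4 OR p0 AND NOT p4))   [absorption]
= NOT (NOT p1 AND p0 OR p1 AND (p0 AND p4 OR p0 AND NOT p4))   [complement / identity]
= NOT (NOT p1 AND p0 OR p1 AND p0)   [distribution]
= NOT p0   [distribution]

NOT p0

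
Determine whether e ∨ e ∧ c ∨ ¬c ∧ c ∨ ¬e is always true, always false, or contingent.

always true

e ∨ e ∧ c ∨ ¬c ∧ c ∨ ¬e
= e ∨ e ∧ c ∨ ¬e   — complement / identity
= e ∨ ¬e   — absorption
= True   — complement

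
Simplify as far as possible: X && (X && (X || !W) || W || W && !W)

X && (X && (X || !W) || W || W && !W)
= X && (X && (X || !W) || W)   (complement / identity)
= X && (X || W)   (absorption)
= X   (absorption)

X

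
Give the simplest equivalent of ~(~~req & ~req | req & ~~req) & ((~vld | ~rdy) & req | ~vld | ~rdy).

~req & (~vld | ~rdy)

~(~~req & ~req | req & ~~req) & ((~vld | ~rdy) & req | ~vld | ~rdy)
= ~~~req & ((~vld | ~rdy) & req | ~vld | ~rdy)   [distribution]
= ~req & ((~vld | ~rdy) & req | ~vld | ~rdy)   [double negation]
= ~req & (~vld | ~rdy)   [absorption]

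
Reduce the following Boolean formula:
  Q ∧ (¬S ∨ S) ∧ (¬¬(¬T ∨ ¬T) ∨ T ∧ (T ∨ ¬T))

Q ∧ (¬S ∨ S) ∧ (¬¬(¬T ∨ ¬T) ∨ T ∧ (T ∨ ¬T))
= Q ∧ (¬S ∨ S) ∧ (¬¬¬T ∨ T ∧ (T ∨ ¬T))   — idempotence
= Q ∧ (¬S ∨ S) ∧ (¬¬¬T ∨ T)   — complement / identity
= Q ∧ (¬S ∨ S) ∧ (¬T ∨ T)   — double negation
= Q ∧ (¬T ∨ T)   — complement / identity
= Q   — complement / identity

Q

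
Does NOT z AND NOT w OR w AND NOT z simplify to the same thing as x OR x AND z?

No

E1: NOT z AND NOT w OR w AND NOT z
    = NOT z   (distribution)
E2: x OR x AND z
    = x   (absorption)
These differ: at w=0, x=0, z=0, E1 = 1 but E2 = 0.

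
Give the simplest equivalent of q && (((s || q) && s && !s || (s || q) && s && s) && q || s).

q && (((s || q) && s && !s || (s || q) && s && s) && q || s)
= q && ((s || q) && s && q || s)
= q && (s && q || s)
= q && s

q && s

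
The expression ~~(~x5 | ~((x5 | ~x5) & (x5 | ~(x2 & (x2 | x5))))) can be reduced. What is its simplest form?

~~(~x5 | ~((x5 | ~x5) & (x5 | ~(x2 & (x2 | x5)))))
= ~~(~x5 | ~(x5 | ~(x2 & (x2 | x5))))
= ~~(~x5 | ~(x5 | ~x2))
= ~(x5 & (x5 | ~x2))
= ~x5

~x5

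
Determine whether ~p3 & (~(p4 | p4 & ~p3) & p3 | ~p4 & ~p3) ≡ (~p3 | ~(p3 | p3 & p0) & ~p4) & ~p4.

E1: ~p3 & (~(p4 | p4 & ~p3) & p3 | ~p4 & ~p3)
    = ~p3 & (~p4 & p3 | ~p4 & ~p3)   [absorption]
    = ~p3 & ~p4   [distribution]
E2: (~p3 | ~(p3 | p3 & p0) & ~p4) & ~p4
    = (~p3 | ~p3 & ~p4) & ~p4   [absorption]
    = ~p3 & ~p4   [absorption]
Both reduce to ~p3 & ~p4, so they are equivalent.

Yes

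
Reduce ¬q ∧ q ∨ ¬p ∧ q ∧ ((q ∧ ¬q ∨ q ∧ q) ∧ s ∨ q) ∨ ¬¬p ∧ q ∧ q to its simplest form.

¬q ∧ q ∨ ¬p ∧ q ∧ ((q ∧ ¬q ∨ q ∧ q) ∧ s ∨ q) ∨ ¬¬p ∧ q ∧ q
= ¬q ∧ q ∨ ¬p ∧ q ∧ ((q ∧ ¬q ∨ q ∧ q) ∧ s ∨ q) ∨ p ∧ q ∧ q   (double negation)
= ¬q ∧ q ∨ ¬p ∧ q ∧ (q ∧ s ∨ q) ∨ p ∧ q ∧ q   (distribution)
= ¬q ∧ q ∨ ¬p ∧ q ∧ q ∨ p ∧ q ∧ q   (absorption)
= ¬q ∧ q ∨ q ∧ q   (distribution)
= q   (distribution)

q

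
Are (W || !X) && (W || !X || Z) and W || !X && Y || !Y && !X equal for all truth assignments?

Yes

E1: (W || !X) && (W || !X || Z)
    = W || !X
E2: W || !X && Y || !Y && !X
    = W || !X
Both reduce to W || !X, so they are equivalent.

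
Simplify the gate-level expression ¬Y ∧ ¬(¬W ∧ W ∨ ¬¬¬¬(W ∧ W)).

¬Y ∧ ¬W

¬Y ∧ ¬(¬W ∧ W ∨ ¬¬¬¬(W ∧ W))
= ¬Y ∧ ¬(¬W ∧ W ∨ ¬¬(W ∧ W))   [double negation]
= ¬Y ∧ ¬(¬W ∧ W ∨ W ∧ W)   [double negation]
= ¬Y ∧ ¬W   [distribution]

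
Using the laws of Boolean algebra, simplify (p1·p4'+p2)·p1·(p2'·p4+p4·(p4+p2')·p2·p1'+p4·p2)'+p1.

p1

(p1·p4'+p2)·p1·(p2'·p4+p4·(p4+p2')·p2·p1'+p4·p2)'+p1
= (p1·p4'+p2)·p1·(p2'·p4+p4·p2·p1'+p4·p2)'+p1
= (p1·p4'+p2)·p1·(p2'·p4+p4·p2)'+p1
= (p1·p4'+p2)·p1·p4'+p1
= p1·p4'+p1
= p1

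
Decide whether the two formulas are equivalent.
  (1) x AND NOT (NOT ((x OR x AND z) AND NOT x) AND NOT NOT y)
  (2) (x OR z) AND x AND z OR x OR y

E1: x AND NOT (NOT ((x OR x AND z) AND NOT x) AND NOT NOT y)
    = x AND ((x OR x AND z) AND NOT x OR NOT y)   [De Morgan]
    = x AND (x AND NOT x OR NOT y)   [absorption]
    = x AND NOT y   [complement / identity]
E2: (x OR z) AND x AND z OR x OR y
    = x AND z OR x OR y   [absorption]
    = x OR y   [absorption]
These differ: at x=1, y=1, z=0, E1 = 0 but E2 = 1.

No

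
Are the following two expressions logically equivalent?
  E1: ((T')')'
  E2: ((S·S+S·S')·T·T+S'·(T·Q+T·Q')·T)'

Yes

E1: ((T')')'
    = T'   [double negation]
E2: ((S·S+S·S')·T·T+S'·(T·Q+T·Q')·T)'
    = ((S·S+S·S')·T·T+S'·T·T)'   [distribution]
    = (S·T·T+S'·T·T)'   [distribution]
    = (T·T)'   [distribution]
    = T'   [idempotence]
Both reduce to T', so they are equivalent.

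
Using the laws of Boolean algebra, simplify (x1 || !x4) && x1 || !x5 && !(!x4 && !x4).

(x1 || !x4) && x1 || !x5 && !(!x4 && !x4)
= (x1 || !x4) && x1 || !x5 && (x4 || x4)   (De Morgan)
= x1 || !x5 && (x4 || x4)   (absorption)
= x1 || !x5 && x4   (idempotence)

x1 || !x5 && x4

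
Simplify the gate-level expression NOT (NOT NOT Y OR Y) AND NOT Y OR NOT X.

NOT Y OR NOT X

NOT (NOT NOT Y OR Y) AND NOT Y OR NOT X
= NOT (Y OR Y) AND NOT Y OR NOT X   (double negation)
= NOT Y AND NOT Y OR NOT X   (idempotence)
= NOT Y OR NOT X   (idempotence)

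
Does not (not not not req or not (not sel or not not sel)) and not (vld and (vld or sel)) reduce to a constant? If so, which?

no

not (not not not req or not (not sel or not not sel)) and not (vld and (vld or sel))
= not (not not not req or not (not sel or not not sel)) and not vld   — absorption
= not (not not not req or sel and not sel) and not vld   — De Morgan
= not not not not req and not vld   — complement / identity
= not not req and not vld   — double negation
= req and not vld   — double negation
This depends on req, vld, so it is not a constant.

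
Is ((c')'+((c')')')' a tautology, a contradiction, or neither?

((c')'+((c')')')'
= ((c')'+c')'
= c'·c
= 0

contradiction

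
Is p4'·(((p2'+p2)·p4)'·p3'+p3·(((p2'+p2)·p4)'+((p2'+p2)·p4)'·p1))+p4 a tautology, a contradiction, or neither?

p4'·(((p2'+p2)·p4)'·p3'+p3·(((p2'+p2)·p4)'+((p2'+p2)·p4)'·p1))+p4
= p4'·(((p2'+p2)·p4)'·p3'+p3·((p2'+p2)·p4)')+p4   — absorption
= p4'·((p2'+p2)·p4)'+p4   — distribution
= p4'·p4'+p4   — complement / identity
= p4'+p4   — idempotence
= 1   — complement

tautology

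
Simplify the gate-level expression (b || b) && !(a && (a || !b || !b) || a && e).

b && !a

(b || b) && !(a && (a || !b || !b) || a && e)
= (b || b) && !(a && (a || !b) || a && e)   (idempotence)
= b && !(a && (a || !b) || a && e)   (idempotence)
= b && !(a || a && e)   (absorption)
= b && !a   (absorption)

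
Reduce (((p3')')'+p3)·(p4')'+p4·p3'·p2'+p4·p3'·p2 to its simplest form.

(((p3')')'+p3)·(p4')'+p4·p3'·p2'+p4·p3'·p2
= (p3'+p3)·(p4')'+p4·p3'·p2'+p4·p3'·p2   — double negation
= (p3'+p3)·(p4')'+p4·p3'   — distribution
= (p3'+p3)·p4+p4·p3'   — double negation
= p4+p4·p3'   — complement / identity
= p4   — absorption

p4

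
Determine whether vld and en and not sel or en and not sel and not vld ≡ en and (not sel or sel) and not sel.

E1: vld and en and not sel or en and not sel and not vld
    = en and not sel   [distribution]
E2: en and (not sel or sel) and not sel
    = en and not sel   [complement / identity]
Both reduce to en and not sel, so they are equivalent.

Yes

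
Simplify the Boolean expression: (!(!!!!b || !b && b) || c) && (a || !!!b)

c && a || !b

(!(!!!!b || !b && b) || c) && (a || !!!b)
= (!!!!!b || c) && (a || !!!b)   [complement / identity]
= (!!!b || c) && (a || !!!b)   [double negation]
= c && a || !!!b   [distribution]
= c && a || !b   [double negation]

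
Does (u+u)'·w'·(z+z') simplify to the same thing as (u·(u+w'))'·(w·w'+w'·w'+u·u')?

Yes

E1: (u+u)'·w'·(z+z')
    = (u+u)'·w'   (complement / identity)
    = u'·w'   (idempotence)
E2: (u·(u+w'))'·(w·w'+w'·w'+u·u')
    = (u·(u+w'))'·(w·w'+w'·w')   (complement / identity)
    = u'·(w·w'+w'·w')   (absorption)
    = u'·w'   (distribution)
Both reduce to u'·w', so they are equivalent.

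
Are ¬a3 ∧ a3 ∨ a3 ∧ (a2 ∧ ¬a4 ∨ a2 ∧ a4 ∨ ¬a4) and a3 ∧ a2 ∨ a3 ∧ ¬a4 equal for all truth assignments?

E1: ¬a3 ∧ a3 ∨ a3 ∧ (a2 ∧ ¬a4 ∨ a2 ∧ a4 ∨ ¬a4)
    = a3 ∧ (a2 ∧ ¬a4 ∨ a2 ∧ a4 ∨ ¬a4)   (complement / identity)
    = a3 ∧ (a2 ∨ ¬a4)   (distribution)
E2: a3 ∧ a2 ∨ a3 ∧ ¬a4
    = a3 ∧ (a2 ∨ ¬a4)   (distribution)
Both reduce to a3 ∧ (a2 ∨ ¬a4), so they are equivalent.

Yes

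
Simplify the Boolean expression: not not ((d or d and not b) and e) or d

not not ((d or d and not b) and e) or d
= (d or d and not b) and e or d   [double negation]
= d and e or d   [absorption]
= d   [absorption]

d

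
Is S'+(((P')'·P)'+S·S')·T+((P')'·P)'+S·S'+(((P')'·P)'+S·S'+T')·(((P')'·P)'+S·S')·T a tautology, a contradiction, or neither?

neither

S'+(((P')'·P)'+S·S')·T+((P')'·P)'+S·S'+(((P')'·P)'+S·S'+T')·(((P')'·P)'+S·S')·T
= S'+(((P')'·P)'+S·S')·T+((P')'·P)'+S·S'+(((P')'·P)'+S·S')·T   — absorption
= S'+((P')'·P)'+S·S'+(((P')'·P)'+S·S')·T   — absorption
= S'+((P')'·P)'+S·S'   — absorption
= S'+((P')'·P)'   — complement / identity
= S'+(P·P)'   — double negation
= S'+P'   — idempotence
This depends on P, S, so it is not a constant.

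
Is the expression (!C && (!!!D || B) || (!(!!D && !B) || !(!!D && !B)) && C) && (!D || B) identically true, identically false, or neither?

(!C && (!!!D || B) || (!(!!D && !B) || !(!!D && !B)) && C) && (!D || B)
= (!C && (!!!D || B) || !(!!D && !B) && C) && (!D || B)   [idempotence]
= (!C && (!D || B) || !(!!D && !B) && C) && (!D || B)   [double negation]
= (!C && (!D || B) || (!D || B) && C) && (!D || B)   [De Morgan]
= (!D || B) && (!D || B)   [distribution]
= !D || B   [idempotence]
This depends on B, D, so it is not a constant.

neither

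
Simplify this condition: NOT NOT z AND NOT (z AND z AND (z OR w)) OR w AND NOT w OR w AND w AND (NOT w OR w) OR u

NOT NOT z AND NOT (z AND z AND (z OR w)) OR w AND NOT w OR w AND w AND (NOT w OR w) OR u
= NOT NOT z AND NOT (z AND z AND (z OR w)) OR w AND NOT w OR w AND w OR u
= NOT NOT z AND NOT (z AND (z OR w)) OR w AND NOT w OR w AND w OR u
= NOT NOT z AND NOT z OR w AND NOT w OR w AND w OR u
= z AND NOT z OR w AND NOT w OR w AND w OR u
= z AND NOT z OR w OR u
= w OR u

w OR u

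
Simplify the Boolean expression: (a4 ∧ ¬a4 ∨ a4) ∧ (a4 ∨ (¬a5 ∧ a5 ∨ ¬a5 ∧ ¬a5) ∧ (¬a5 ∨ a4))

a4

(a4 ∧ ¬a4 ∨ a4) ∧ (a4 ∨ (¬a5 ∧ a5 ∨ ¬a5 ∧ ¬a5) ∧ (¬a5 ∨ a4))
= (a4 ∧ ¬a4 ∨ a4) ∧ (a4 ∨ ¬a5 ∧ (¬a5 ∨ a4))
= (a4 ∧ ¬a4 ∨ a4) ∧ (a4 ∨ ¬a5)
= a4 ∧ (a4 ∨ ¬a5)
= a4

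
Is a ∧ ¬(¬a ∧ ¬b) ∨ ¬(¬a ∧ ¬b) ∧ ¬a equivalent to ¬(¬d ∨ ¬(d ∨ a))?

E1: a ∧ ¬(¬a ∧ ¬b) ∨ ¬(¬a ∧ ¬b) ∧ ¬a
    = ¬(¬a ∧ ¬b)   — distribution
    = a ∨ b   — De Morgan
E2: ¬(¬d ∨ ¬(d ∨ a))
    = d ∧ (d ∨ a)   — De Morgan
    = d   — absorption
These differ: at a=0, b=1, d=0, E1 = 1 but E2 = 0.

No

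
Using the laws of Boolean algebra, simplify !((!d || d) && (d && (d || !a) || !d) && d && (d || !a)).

!((!d || d) && (d && (d || !a) || !d) && d && (d || !a))
= !((d && (d || !a) || !d) && d && (d || !a))
= !(d && (d || !a))
= !d

!d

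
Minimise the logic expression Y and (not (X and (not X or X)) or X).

Y

Y and (not (X and (not X or X)) or X)
= Y and (not X or X)
= Y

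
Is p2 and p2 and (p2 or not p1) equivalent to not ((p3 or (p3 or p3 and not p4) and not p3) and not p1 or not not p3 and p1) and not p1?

No

E1: p2 and p2 and (p2 or not p1)
    = p2 and (p2 or not p1)   [idempotence]
    = p2   [absorption]
E2: not ((p3 or (p3 or p3 and not p4) and not p3) and not p1 or not not p3 and p1) and not p1
    = not ((p3 or (p3 or p3 and not p4) and not p3) and not p1 or p3 and p1) and not p1   [double negation]
    = not ((p3 or p3 and not p3) and not p1 or p3 and p1) and not p1   [absorption]
    = not (p3 and not p1 or p3 and p1) and not p1   [complement / identity]
    = not p3 and not p1   [distribution]
These differ: at p1=1, p2=1, p3=0, p4=1, E1 = 1 but E2 = 0.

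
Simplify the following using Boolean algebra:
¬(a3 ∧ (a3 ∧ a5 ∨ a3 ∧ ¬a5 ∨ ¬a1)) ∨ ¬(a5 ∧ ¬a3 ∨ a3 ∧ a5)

¬a3 ∨ ¬a5

¬(a3 ∧ (a3 ∧ a5 ∨ a3 ∧ ¬a5 ∨ ¬a1)) ∨ ¬(a5 ∧ ¬a3 ∨ a3 ∧ a5)
= ¬(a3 ∧ (a3 ∧ a5 ∨ a3 ∧ ¬a5 ∨ ¬a1)) ∨ ¬a5
= ¬(a3 ∧ (a3 ∨ ¬a1)) ∨ ¬a5
= ¬a3 ∨ ¬a5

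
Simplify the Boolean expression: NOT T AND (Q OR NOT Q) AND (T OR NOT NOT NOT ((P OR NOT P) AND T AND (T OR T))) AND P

NOT T AND (Q OR NOT Q) AND (T OR NOT NOT NOT ((P OR NOT P) AND T AND (T OR T))) AND P
= NOT T AND (T OR NOT NOT NOT ((P OR NOT P) AND T AND (T OR T))) AND P
= NOT T AND (T OR NOT NOT NOT ((P OR NOT P) AND T AND T)) AND P
= NOT T AND (T OR NOT NOT NOT (T AND T)) AND P
= NOT T AND (T OR NOT NOT NOT T) AND P
= NOT T AND (T OR NOT T) AND P
= NOT T AND P

NOT T AND P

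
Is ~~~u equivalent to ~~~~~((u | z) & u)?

E1: ~~~u
    = ~u   [double negation]
E2: ~~~~~((u | z) & u)
    = ~~~~~u   [absorption]
    = ~~~u   [double negation]
    = ~u   [double negation]
Both reduce to ~u, so they are equivalent.

Yes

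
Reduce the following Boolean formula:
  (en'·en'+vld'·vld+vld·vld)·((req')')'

(en'·en'+vld'·vld+vld·vld)·((req')')'
= (en'+vld'·vld+vld·vld)·((req')')'   — idempotence
= (en'+vld)·((req')')'   — distribution
= (en'+vld)·req'   — double negation

(en'+vld)·req'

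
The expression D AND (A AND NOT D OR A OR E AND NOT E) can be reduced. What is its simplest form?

D AND A

D AND (A AND NOT D OR A OR E AND NOT E)
= D AND (A AND NOT D OR A)   (complement / identity)
= D AND A   (absorption)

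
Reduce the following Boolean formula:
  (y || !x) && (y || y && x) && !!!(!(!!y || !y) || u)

y && !u

(y || !x) && (y || y && x) && !!!(!(!!y || !y) || u)
= (y || !x) && (y || y && x) && !!!(!y && y || u)   [De Morgan]
= (y || !x) && y && !!!(!y && y || u)   [absorption]
= (y || !x) && y && !(!y && y || u)   [double negation]
= y && !(!y && y || u)   [absorption]
= y && !u   [complement / identity]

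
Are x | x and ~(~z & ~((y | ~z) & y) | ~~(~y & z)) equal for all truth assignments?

No

E1: x | x
    = x   — idempotence
E2: ~(~z & ~((y | ~z) & y) | ~~(~y & z))
    = ~(~z & ~y | ~~(~y & z))   — absorption
    = ~(~z & ~y | ~y & z)   — double negation
    = ~~y   — distribution
    = y   — double negation
These differ: at x=0, y=1, z=0, E1 = 0 but E2 = 1.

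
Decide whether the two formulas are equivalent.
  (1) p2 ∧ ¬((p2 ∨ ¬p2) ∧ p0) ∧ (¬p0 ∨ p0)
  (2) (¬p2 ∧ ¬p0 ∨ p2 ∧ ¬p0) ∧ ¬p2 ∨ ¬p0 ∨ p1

No

E1: p2 ∧ ¬((p2 ∨ ¬p2) ∧ p0) ∧ (¬p0 ∨ p0)
    = p2 ∧ ¬p0 ∧ (¬p0 ∨ p0)
    = p2 ∧ ¬p0
E2: (¬p2 ∧ ¬p0 ∨ p2 ∧ ¬p0) ∧ ¬p2 ∨ ¬p0 ∨ p1
    = ¬p0 ∧ ¬p2 ∨ ¬p0 ∨ p1
    = ¬p0 ∨ p1
These differ: at p0=0, p1=1, p2=0, E1 = 0 but E2 = 1.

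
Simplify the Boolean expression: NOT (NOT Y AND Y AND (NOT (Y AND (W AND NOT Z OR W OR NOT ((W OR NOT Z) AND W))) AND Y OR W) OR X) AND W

NOT X AND W

NOT (NOT Y AND Y AND (NOT (Y AND (W AND NOT Z OR W OR NOT ((W OR NOT Z) AND W))) AND Y OR W) OR X) AND W
= NOT (NOT Y AND Y AND (NOT (Y AND (W AND NOT Z OR W OR NOT W)) AND Y OR W) OR X) AND W   (absorption)
= NOT (NOT Y AND Y AND (NOT (Y AND (W OR NOT W)) AND Y OR W) OR X) AND W   (absorption)
= NOT (NOT Y AND Y AND (NOT Y AND Y OR W) OR X) AND W   (complement / identity)
= NOT (NOT Y AND Y OR X) AND W   (absorption)
= NOT X AND W   (complement / identity)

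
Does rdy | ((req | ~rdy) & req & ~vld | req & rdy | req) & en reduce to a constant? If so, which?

no

rdy | ((req | ~rdy) & req & ~vld | req & rdy | req) & en
= rdy | (req & ~vld | req & rdy | req) & en
= rdy | (req & ~vld | req) & en
= rdy | req & en
This depends on en, rdy, req, so it is not a constant.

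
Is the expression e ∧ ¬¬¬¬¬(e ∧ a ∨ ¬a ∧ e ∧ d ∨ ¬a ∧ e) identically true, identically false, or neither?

identically false

e ∧ ¬¬¬¬¬(e ∧ a ∨ ¬a ∧ e ∧ d ∨ ¬a ∧ e)
= e ∧ ¬¬¬¬¬(e ∧ a ∨ ¬a ∧ e)   [absorption]
= e ∧ ¬¬¬(e ∧ a ∨ ¬a ∧ e)   [double negation]
= e ∧ ¬¬¬e   [distribution]
= e ∧ ¬e   [double negation]
= False   [complement]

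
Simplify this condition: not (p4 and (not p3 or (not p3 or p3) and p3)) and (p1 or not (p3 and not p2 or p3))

not (p4 and (not p3 or (not p3 or p3) and p3)) and (p1 or not (p3 and not p2 or p3))
= not (p4 and (not p3 or (not p3 or p3) and p3)) and (p1 or not p3)   — absorption
= not (p4 and (not p3 or p3)) and (p1 or not p3)   — complement / identity
= not p4 and (p1 or not p3)   — complement / identity

not p4 and (p1 or not p3)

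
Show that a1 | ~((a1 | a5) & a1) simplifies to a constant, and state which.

a1 | ~((a1 | a5) & a1)
= a1 | ~a1
= 1

1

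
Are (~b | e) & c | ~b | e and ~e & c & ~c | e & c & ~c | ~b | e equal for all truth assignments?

Yes

E1: (~b | e) & c | ~b | e
    = ~b | e
E2: ~e & c & ~c | e & c & ~c | ~b | e
    = c & ~c | ~b | e
    = ~b | e
Both reduce to ~b | e, so they are equivalent.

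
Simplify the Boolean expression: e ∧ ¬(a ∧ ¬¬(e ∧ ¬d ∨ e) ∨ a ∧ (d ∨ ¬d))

e ∧ ¬(a ∧ ¬¬(e ∧ ¬d ∨ e) ∨ a ∧ (d ∨ ¬d))
= e ∧ ¬(a ∧ ¬¬(e ∧ ¬d ∨ e) ∨ a)   — complement / identity
= e ∧ ¬(a ∧ (e ∧ ¬d ∨ e) ∨ a)   — double negation
= e ∧ ¬(a ∧ e ∨ a)   — absorption
= e ∧ ¬a   — absorption

e ∧ ¬a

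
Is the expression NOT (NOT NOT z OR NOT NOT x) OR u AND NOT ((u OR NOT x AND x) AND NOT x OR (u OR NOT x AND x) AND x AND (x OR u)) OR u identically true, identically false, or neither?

neither

NOT (NOT NOT z OR NOT NOT x) OR u AND NOT ((u OR NOT x AND x) AND NOT x OR (u OR NOT x AND x) AND x AND (x OR u)) OR u
= NOT (NOT NOT z OR NOT NOT x) OR u AND NOT ((u OR NOT x AND x) AND NOT x OR (u OR NOT x AND x) AND x) OR u   (absorption)
= NOT (NOT NOT z OR NOT NOT x) OR u AND NOT ((u OR NOT x AND x) AND (NOT x OR x)) OR u   (distribution)
= NOT z AND NOT x OR u AND NOT ((u OR NOT x AND x) AND (NOT x OR x)) OR u   (De Morgan)
= NOT z AND NOT x OR u AND NOT (u OR NOT x AND x) OR u   (complement / identity)
= NOT z AND NOT x OR u AND NOT u OR u   (complement / identity)
= NOT z AND NOT x OR u   (complement / identity)
This depends on u, x, z, so it is not a constant.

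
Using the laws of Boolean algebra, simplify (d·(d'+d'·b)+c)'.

(d·(d'+d'·b)+c)'
= (d·d'+c)'   [absorption]
= c'   [complement / identity]

c'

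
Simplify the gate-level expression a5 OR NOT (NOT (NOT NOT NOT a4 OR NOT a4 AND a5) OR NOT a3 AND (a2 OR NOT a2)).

a5 OR NOT (NOT (NOT NOT NOT a4 OR NOT a4 AND a5) OR NOT a3 AND (a2 OR NOT a2))
= a5 OR NOT (NOT (NOT NOT NOT a4 OR NOT a4 AND a5) OR NOT a3)
= a5 OR NOT (NOT (NOT a4 OR NOT a4 AND a5) OR NOT a3)
= a5 OR NOT (NOT NOT a4 OR NOT a3)
= a5 OR NOT a4 AND a3

a5 OR NOT a4 AND a3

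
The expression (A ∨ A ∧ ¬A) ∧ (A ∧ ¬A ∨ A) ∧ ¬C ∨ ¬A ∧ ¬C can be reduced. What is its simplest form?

(A ∨ A ∧ ¬A) ∧ (A ∧ ¬A ∨ A) ∧ ¬C ∨ ¬A ∧ ¬C
= (A ∧ A ∨ A ∧ ¬A) ∧ ¬C ∨ ¬A ∧ ¬C
= A ∧ ¬C ∨ ¬A ∧ ¬C
= ¬C

¬C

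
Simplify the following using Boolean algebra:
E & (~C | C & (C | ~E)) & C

E & C

E & (~C | C & (C | ~E)) & C
= E & (~C | C) & C   — absorption
= E & C   — complement / identity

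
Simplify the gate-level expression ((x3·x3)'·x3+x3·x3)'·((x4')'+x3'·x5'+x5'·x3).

((x3·x3)'·x3+x3·x3)'·((x4')'+x3'·x5'+x5'·x3)
= ((x3·x3)'·x3+x3·x3)'·((x4')'+x5')
= (x3'·x3+x3·x3)'·((x4')'+x5')
= x3'·((x4')'+x5')
= x3'·(x4+x5')

x3'·(x4+x5')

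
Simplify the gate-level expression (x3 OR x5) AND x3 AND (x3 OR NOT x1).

x3

(x3 OR x5) AND x3 AND (x3 OR NOT x1)
= x3 AND (x3 OR NOT x1)
= x3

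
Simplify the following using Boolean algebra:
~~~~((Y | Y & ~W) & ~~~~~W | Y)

~~~~((Y | Y & ~W) & ~~~~~W | Y)
= ~~~~(Y & ~~~~~W | Y)   (absorption)
= ~~~~(Y & ~~~W | Y)   (double negation)
= ~~~~(Y & ~W | Y)   (double negation)
= ~~(Y & ~W | Y)   (double negation)
= Y & ~W | Y   (double negation)
= Y   (absorption)

Y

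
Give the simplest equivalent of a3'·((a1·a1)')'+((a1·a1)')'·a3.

a1

a3'·((a1·a1)')'+((a1·a1)')'·a3
= ((a1·a1)')'   (distribution)
= (a1')'   (idempotence)
= a1   (double negation)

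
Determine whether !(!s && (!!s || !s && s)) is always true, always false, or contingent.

!(!s && (!!s || !s && s))
= !(!s && !!s)
= s || !s
= true

always true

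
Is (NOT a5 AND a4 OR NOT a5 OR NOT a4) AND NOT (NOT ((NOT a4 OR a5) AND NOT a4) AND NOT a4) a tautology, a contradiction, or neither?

(NOT a5 AND a4 OR NOT a5 OR NOT a4) AND NOT (NOT ((NOT a4 OR a5) AND NOT a4) AND NOT a4)
= (NOT a5 AND a4 OR NOT a5 OR NOT a4) AND ((NOT a4 OR a5) AND NOT a4 OR a4)   (De Morgan)
= (NOT a5 OR NOT a4) AND ((NOT a4 OR a5) AND NOT a4 OR a4)   (absorption)
= (NOT a5 OR NOT a4) AND (NOT a4 OR a4)   (absorption)
= NOT a5 OR NOT a4   (complement / identity)
This depends on a4, a5, so it is not a constant.

neither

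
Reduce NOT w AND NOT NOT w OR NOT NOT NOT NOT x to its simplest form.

x

NOT w AND NOT NOT w OR NOT NOT NOT NOT x
= NOT w AND NOT NOT w OR NOT NOT x
= NOT w AND w OR NOT NOT x
= NOT NOT x
= x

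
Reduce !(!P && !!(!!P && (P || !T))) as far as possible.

!(!P && !!(!!P && (P || !T)))
= !(!P && !!(P && (P || !T)))   (double negation)
= !(!P && !!P)   (absorption)
= P || !P   (De Morgan)
= true   (complement)

true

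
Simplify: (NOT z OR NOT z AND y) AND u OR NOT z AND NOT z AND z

(NOT z OR NOT z AND y) AND u OR NOT z AND NOT z AND z
= (NOT z OR NOT z AND y) AND u OR NOT z AND z
= (NOT z OR NOT z AND y) AND u
= NOT z AND u

NOT z AND u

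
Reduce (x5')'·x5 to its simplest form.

(x5')'·x5
= x5·x5   (double negation)
= x5   (idempotence)

x5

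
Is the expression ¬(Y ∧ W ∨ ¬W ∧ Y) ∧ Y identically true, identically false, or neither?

identically false

¬(Y ∧ W ∨ ¬W ∧ Y) ∧ Y
= ¬Y ∧ Y   [distribution]
= False   [complement]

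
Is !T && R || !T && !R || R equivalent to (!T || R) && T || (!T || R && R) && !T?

Yes

E1: !T && R || !T && !R || R
    = !T || R
E2: (!T || R) && T || (!T || R && R) && !T
    = (!T || R) && T || (!T || R) && !T
    = !T || R
Both reduce to !T || R, so they are equivalent.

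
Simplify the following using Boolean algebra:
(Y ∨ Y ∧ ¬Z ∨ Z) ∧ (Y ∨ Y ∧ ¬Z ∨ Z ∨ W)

Y ∨ Z

(Y ∨ Y ∧ ¬Z ∨ Z) ∧ (Y ∨ Y ∧ ¬Z ∨ Z ∨ W)
= Y ∨ Y ∧ ¬Z ∨ Z   — absorption
= Y ∨ Z   — absorption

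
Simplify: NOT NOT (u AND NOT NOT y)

u AND y

NOT NOT (u AND NOT NOT y)
= u AND NOT NOT y   (double negation)
= u AND y   (double negation)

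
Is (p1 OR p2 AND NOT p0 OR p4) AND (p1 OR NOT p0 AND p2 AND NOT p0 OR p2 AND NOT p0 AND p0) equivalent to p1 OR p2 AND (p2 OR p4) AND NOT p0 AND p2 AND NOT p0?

Yes

E1: (p1 OR p2 AND NOT p0 OR p4) AND (p1 OR NOT p0 AND p2 AND NOT p0 OR p2 AND NOT p0 AND p0)
    = (p1 OR p2 AND NOT p0 OR p4) AND (p1 OR p2 AND NOT p0)
    = p1 OR p2 AND NOT p0
E2: p1 OR p2 AND (p2 OR p4) AND NOT p0 AND p2 AND NOT p0
    = p1 OR p2 AND NOT p0 AND p2 AND NOT p0
    = p1 OR p2 AND NOT p0
Both reduce to p1 OR p2 AND NOT p0, so they are equivalent.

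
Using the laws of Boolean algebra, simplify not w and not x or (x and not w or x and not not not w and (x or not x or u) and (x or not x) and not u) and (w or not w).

not w

not w and not x or (x and not w or x and not not not w and (x or not x or u) and (x or not x) and not u) and (w or not w)
= not w and not x or x and not w or x and not not not w and (x or not x or u) and (x or not x) and not u   — complement / identity
= not w and not x or x and not w or x and not w and (x or not x or u) and (x or not x) and not u   — double negation
= not w and not x or x and not w or x and not w and (x or not x) and not u   — absorption
= not w and not x or x and not w or x and not w and not u   — complement / identity
= not w and not x or x and not w   — absorption
= not w   — distribution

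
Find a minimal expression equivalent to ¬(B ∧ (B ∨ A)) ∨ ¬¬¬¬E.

¬(B ∧ (B ∨ A)) ∨ ¬¬¬¬E
= ¬(B ∧ (B ∨ A)) ∨ ¬¬E   [double negation]
= ¬B ∨ ¬¬E   [absorption]
= ¬B ∨ E   [double negation]

¬B ∨ E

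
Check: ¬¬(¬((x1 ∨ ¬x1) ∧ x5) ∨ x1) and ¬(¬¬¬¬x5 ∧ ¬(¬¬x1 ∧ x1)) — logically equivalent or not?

Yes

E1: ¬¬(¬((x1 ∨ ¬x1) ∧ x5) ∨ x1)
    = ¬¬(¬x5 ∨ x1)   (complement / identity)
    = ¬x5 ∨ x1   (double negation)
E2: ¬(¬¬¬¬x5 ∧ ¬(¬¬x1 ∧ x1))
    = ¬(¬¬x5 ∧ ¬(¬¬x1 ∧ x1))   (double negation)
    = ¬(¬¬x5 ∧ ¬(x1 ∧ x1))   (double negation)
    = ¬(¬¬x5 ∧ ¬x1)   (idempotence)
    = ¬x5 ∨ x1   (De Morgan)
Both reduce to ¬x5 ∨ x1, so they are equivalent.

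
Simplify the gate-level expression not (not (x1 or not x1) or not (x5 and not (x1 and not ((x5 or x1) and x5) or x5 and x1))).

x5 and not x1

not (not (x1 or not x1) or not (x5 and not (x1 and not ((x5 or x1) and x5) or x5 and x1)))
= (x1 or not x1) and x5 and not (x1 and not ((x5 or x1) and x5) or x5 and x1)
= (x1 or not x1) and x5 and not (x1 and not x5 or x5 and x1)
= (x1 or not x1) and x5 and not x1
= x5 and not x1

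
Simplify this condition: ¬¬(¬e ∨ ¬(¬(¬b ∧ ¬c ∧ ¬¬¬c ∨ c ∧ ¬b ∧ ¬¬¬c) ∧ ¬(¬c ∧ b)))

¬¬(¬e ∨ ¬(¬(¬b ∧ ¬c ∧ ¬¬¬c ∨ c ∧ ¬b ∧ ¬¬¬c) ∧ ¬(¬c ∧ b)))
= ¬¬(¬e ∨ ¬b ∧ ¬c ∧ ¬¬¬c ∨ c ∧ ¬b ∧ ¬¬¬c ∨ ¬c ∧ b)   (De Morgan)
= ¬e ∨ ¬b ∧ ¬c ∧ ¬¬¬c ∨ c ∧ ¬b ∧ ¬¬¬c ∨ ¬c ∧ b   (double negation)
= ¬e ∨ ¬b ∧ ¬c ∧ ¬c ∨ c ∧ ¬b ∧ ¬¬¬c ∨ ¬c ∧ b   (double negation)
= ¬e ∨ ¬b ∧ ¬c ∧ ¬c ∨ c ∧ ¬b ∧ ¬c ∨ ¬c ∧ b   (double negation)
= ¬e ∨ ¬b ∧ ¬c ∨ ¬c ∧ b   (distribution)
= ¬e ∨ ¬c   (distribution)

¬e ∨ ¬c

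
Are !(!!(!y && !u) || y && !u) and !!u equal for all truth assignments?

E1: !(!!(!y && !u) || y && !u)
    = !(!y && !u || y && !u)   (double negation)
    = !!u   (distribution)
    = u   (double negation)
E2: !!u
    = u   (double negation)
Both reduce to u, so they are equivalent.

Yes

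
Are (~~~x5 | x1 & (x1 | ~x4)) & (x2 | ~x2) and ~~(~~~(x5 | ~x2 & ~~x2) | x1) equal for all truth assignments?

Yes

E1: (~~~x5 | x1 & (x1 | ~x4)) & (x2 | ~x2)
    = ~~~x5 | x1 & (x1 | ~x4)   [complement / identity]
    = ~~~x5 | x1   [absorption]
    = ~x5 | x1   [double negation]
E2: ~~(~~~(x5 | ~x2 & ~~x2) | x1)
    = ~~(~~~(x5 | ~x2 & x2) | x1)   [double negation]
    = ~~(~(x5 | ~x2 & x2) | x1)   [double negation]
    = ~~(~x5 | x1)   [complement / identity]
    = ~x5 | x1   [double negation]
Both reduce to ~x5 | x1, so they are equivalent.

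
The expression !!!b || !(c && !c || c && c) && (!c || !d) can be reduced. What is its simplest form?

!b || !c

!!!b || !(c && !c || c && c) && (!c || !d)
= !b || !(c && !c || c && c) && (!c || !d)   [double negation]
= !b || !c && (!c || !d)   [distribution]
= !b || !c   [absorption]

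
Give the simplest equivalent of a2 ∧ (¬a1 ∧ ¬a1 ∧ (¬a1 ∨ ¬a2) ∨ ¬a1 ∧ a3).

a2 ∧ ¬a1

a2 ∧ (¬a1 ∧ ¬a1 ∧ (¬a1 ∨ ¬a2) ∨ ¬a1 ∧ a3)
= a2 ∧ ¬a1 ∧ (¬a1 ∧ (¬a1 ∨ ¬a2) ∨ a3)   — distribution
= a2 ∧ ¬a1 ∧ (¬a1 ∨ a3)   — absorption
= a2 ∧ ¬a1   — absorption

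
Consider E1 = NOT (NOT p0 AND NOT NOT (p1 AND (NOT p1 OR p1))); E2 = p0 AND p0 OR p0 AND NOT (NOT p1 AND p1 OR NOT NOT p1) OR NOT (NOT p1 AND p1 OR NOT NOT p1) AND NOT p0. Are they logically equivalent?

E1: NOT (NOT p0 AND NOT NOT (p1 AND (NOT p1 OR p1)))
    = p0 OR NOT (p1 AND (NOT p1 OR p1))   (De Morgan)
    = p0 OR NOT p1   (complement / identity)
E2: p0 AND p0 OR p0 AND NOT (NOT p1 AND p1 OR NOT NOT p1) OR NOT (NOT p1 AND p1 OR NOT NOT p1) AND NOT p0
    = p0 OR p0 AND NOT (NOT p1 AND p1 OR NOT NOT p1) OR NOT (NOT p1 AND p1 OR NOT NOT p1) AND NOT p0   (idempotence)
    = p0 OR NOT (NOT p1 AND p1 OR NOT NOT p1)   (distribution)
    = p0 OR NOT NOT NOT p1   (complement / identity)
    = p0 OR NOT p1   (double negation)
Both reduce to p0 OR NOT p1, so they are equivalent.

Yes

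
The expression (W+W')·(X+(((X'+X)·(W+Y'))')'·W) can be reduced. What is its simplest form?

X+W

(W+W')·(X+(((X'+X)·(W+Y'))')'·W)
= (W+W')·(X+((W+Y')')'·W)   — complement / identity
= (W+W')·(X+(W+Y')·W)   — double negation
= (W+W')·(X+W)   — absorption
= X+W   — complement / identity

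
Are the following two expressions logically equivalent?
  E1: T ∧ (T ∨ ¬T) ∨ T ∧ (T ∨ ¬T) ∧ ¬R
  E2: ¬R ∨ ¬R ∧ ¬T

E1: T ∧ (T ∨ ¬T) ∨ T ∧ (T ∨ ¬T) ∧ ¬R
    = T ∧ (T ∨ ¬T)   [absorption]
    = T   [complement / identity]
E2: ¬R ∨ ¬R ∧ ¬T
    = ¬R   [absorption]
These differ: at R=0, T=0, E1 = 0 but E2 = 1.

No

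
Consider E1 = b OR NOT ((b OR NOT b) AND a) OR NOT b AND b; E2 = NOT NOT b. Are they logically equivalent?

No

E1: b OR NOT ((b OR NOT b) AND a) OR NOT b AND b
    = b OR NOT a OR NOT b AND b   (complement / identity)
    = b OR NOT a   (complement / identity)
E2: NOT NOT b
    = b   (double negation)
These differ: at a=0, b=0, E1 = 1 but E2 = 0.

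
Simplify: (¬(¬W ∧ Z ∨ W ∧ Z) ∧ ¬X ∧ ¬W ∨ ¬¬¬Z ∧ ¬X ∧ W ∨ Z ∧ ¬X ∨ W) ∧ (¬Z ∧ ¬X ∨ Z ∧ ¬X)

(¬(¬W ∧ Z ∨ W ∧ Z) ∧ ¬X ∧ ¬W ∨ ¬¬¬Z ∧ ¬X ∧ W ∨ Z ∧ ¬X ∨ W) ∧ (¬Z ∧ ¬X ∨ Z ∧ ¬X)
= (¬(¬W ∧ Z ∨ W ∧ Z) ∧ ¬X ∧ ¬W ∨ ¬Z ∧ ¬X ∧ W ∨ Z ∧ ¬X ∨ W) ∧ (¬Z ∧ ¬X ∨ Z ∧ ¬X)   (double negation)
= (¬Z ∧ ¬X ∧ ¬W ∨ ¬Z ∧ ¬X ∧ W ∨ Z ∧ ¬X ∨ W) ∧ (¬Z ∧ ¬X ∨ Z ∧ ¬X)   (distribution)
= (¬Z ∧ ¬X ∨ Z ∧ ¬X ∨ W) ∧ (¬Z ∧ ¬X ∨ Z ∧ ¬X)   (distribution)
= ¬Z ∧ ¬X ∨ Z ∧ ¬X   (absorption)
= ¬X   (distribution)

¬X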